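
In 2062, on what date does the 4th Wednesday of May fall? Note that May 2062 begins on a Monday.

2062-05-24

May 2062 begins on a Monday, so the first Wednesday is May 3 (2 days later).
The 4th Wednesday is 3 weeks later: 3 + 21 = 24.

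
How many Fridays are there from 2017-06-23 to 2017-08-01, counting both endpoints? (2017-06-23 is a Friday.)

2017-06-23 is a Friday; the first Friday on or after it is 2017-06-23.
From 2017-06-23 to 2017-08-01: 7 + 31 + 1 = 39 days (rest of June, July, August).
39 ÷ 7 = 5 full weeks with remainder 4, so 5 more Fridays after the first → 6.

6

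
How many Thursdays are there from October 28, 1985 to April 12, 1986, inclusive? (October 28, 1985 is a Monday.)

24

October 28, 1985 is a Monday; the first Thursday on or after it is October 31, 1985 (3 days later).
From October 31, 1985 to April 12, 1986: 0 + 30 + 31 + 31 + 28 + 31 + 12 = 163 days (rest of October, November, December, January, February, March, April).
163 ÷ 7 = 23 full weeks with remainder 2, so 23 more Thursdays after the first → 24.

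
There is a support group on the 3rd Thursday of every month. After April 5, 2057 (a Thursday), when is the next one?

April 19, 2057

April 2057 starts on a Sunday; its first Thursday is the 5th, so the 3rd Thursday is the 19th — April 19, 2057.
April 19, 2057 is after April 5, 2057, so that is the next one.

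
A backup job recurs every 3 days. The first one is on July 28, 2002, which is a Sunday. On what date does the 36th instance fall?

November 10, 2002

The 36th occurrence is 35 intervals after the first: 35 × 3 = 105 days after July 28, 2002.
July has 31 days — 3 days to the end of July leaves 102.
August has 31 days (71 left).
September has 30 days (41 left).
October has 31 days (10 left).
10 days into November → November 10, 2002.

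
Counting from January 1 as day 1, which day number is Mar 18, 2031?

Days in months before Mar: 31 + 28 = 59.
Plus 18 days into Mar → day 77.

77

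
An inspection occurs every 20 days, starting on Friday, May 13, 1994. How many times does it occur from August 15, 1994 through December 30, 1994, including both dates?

Occurrences land 20·i days after May 13, 1994 for i = 0, 1, 2, …
August 15, 1994 is 94 days after the start; 94 ÷ 20 = 4 remainder 14; since the remainder is 14, round up to i = 5. First occurrence in the window: #6 on August 21, 1994 (5×20 = 100 days in).
December 30, 1994 is 231 days after the start; 231 ÷ 20 = 11 remainder 11. Last occurrence in the window: #12 on December 19, 1994.
Occurrences #6 through #12: 7 in total.

7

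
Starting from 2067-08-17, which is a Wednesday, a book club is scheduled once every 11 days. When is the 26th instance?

2068-05-18

The 26th occurrence is 25 intervals after the first: 25 × 11 = 275 days after 2067-08-17.
August has 31 days — 14 days to the end of August leaves 261.
September has 30 days (231 left).
October has 31 days (200 left).
November has 30 days (170 left).
December has 31 days (139 left).
January has 31 days (108 left).
February has 29 days (79 left).
March has 31 days (48 left).
April has 30 days (18 left).
18 days into May → 2068-05-18.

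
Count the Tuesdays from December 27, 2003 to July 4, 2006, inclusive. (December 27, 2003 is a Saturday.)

132

December 27, 2003 is a Saturday; the first Tuesday on or after it is December 30, 2003 (3 days later).
From December 30, 2003 to July 4, 2006: 1 + 366 + 365 + 185 = 917 days (rest of 2003, 2004, 2005, to July 4, 2006 in 2006).
917 ÷ 7 = 131 full weeks with remainder 0, so 131 more Tuesdays after the first → 132.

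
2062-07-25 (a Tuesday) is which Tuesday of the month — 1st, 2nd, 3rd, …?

4th

Day 25 falls in week ⌈25/7⌉ of the month.
Days 1–7 hold the 1st Tuesday, 8–14 the 2nd, 15–21 the 3rd, 22–28 the 4th, 29–31 the 5th.
25 is in the range for the 4th.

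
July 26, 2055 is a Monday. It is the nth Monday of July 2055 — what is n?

Day 26 falls in week ⌈26/7⌉ of the month.
Days 1–7 hold the 1st Monday, 8–14 the 2nd, 15–21 the 3rd, 22–28 the 4th, 29–31 the 5th.
26 is in the range for the 4th.

4th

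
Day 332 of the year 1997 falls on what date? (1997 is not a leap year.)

January has 31 days (332 − 31 = 301 remain).
February has 28 days (301 − 28 = 273 remain).
March has 31 days (273 − 31 = 242 remain).
April has 30 days (242 − 30 = 212 remain).
May has 31 days (212 − 31 = 181 remain).
June has 30 days (181 − 30 = 151 remain).
July has 31 days (151 − 31 = 120 remain).
August has 31 days (120 − 31 = 89 remain).
September has 30 days (89 − 30 = 59 remain).
October has 31 days (59 − 31 = 28 remain).
28 into November → November 28.

28 November 1997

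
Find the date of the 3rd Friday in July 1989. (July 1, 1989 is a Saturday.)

July 1989 begins on a Saturday, so the first Friday is July 7 (6 days later).
The 3rd Friday is 2 weeks later: 7 + 14 = 21.

1989-07-21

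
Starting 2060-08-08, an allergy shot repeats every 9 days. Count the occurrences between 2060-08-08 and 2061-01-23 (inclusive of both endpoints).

19

Occurrences land 9·i days after 2060-08-08 for i = 0, 1, 2, …
The window opens on the start date, so the first occurrence inside is #1 on 2060-08-08.
2061-01-23 is 168 days after the start; 168 ÷ 9 = 18 remainder 6. Last occurrence in the window: #19 on 2061-01-17.
Occurrences #1 through #19: 19 in total.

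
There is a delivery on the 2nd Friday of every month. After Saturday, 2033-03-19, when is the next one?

March 2033 starts on a Tuesday; its first Friday is the 4th, so the 2nd Friday is the 11th — 2033-03-11.
That is not after 2033-03-19, so look at April 2033.
April 2033 starts on a Friday; its first Friday is the 1st, so the 2nd Friday is the 8th — 2033-04-08.

2033-04-08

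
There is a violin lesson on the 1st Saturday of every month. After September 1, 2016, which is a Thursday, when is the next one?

September 2016 starts on a Thursday, so its 1st Saturday is September 3, 2016 (2 days in).
September 3, 2016 is after September 1, 2016, so that is the next one.

September 3, 2016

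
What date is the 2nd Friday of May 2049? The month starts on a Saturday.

14 May 2049

May 2049 begins on a Saturday, so the first Friday is May 7 (6 days later).
The 2nd Friday is 1 weeks later: 7 + 7 = 14.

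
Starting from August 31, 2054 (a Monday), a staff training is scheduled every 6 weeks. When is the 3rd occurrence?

The 3rd occurrence is 2 intervals after the first: 2 × 42 = 84 days after August 31, 2054.
August has 31 days — 0 days to the end of August leaves 84.
September has 30 days (54 left).
October has 31 days (23 left).
23 days into November → November 23, 2054.

November 23, 2054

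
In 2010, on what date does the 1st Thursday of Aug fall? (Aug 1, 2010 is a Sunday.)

Aug 2010 begins on a Sunday, so the first Thursday is Aug 5 (4 days later).

Aug 5, 2010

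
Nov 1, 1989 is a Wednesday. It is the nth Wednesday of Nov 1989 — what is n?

Day 1 falls in week ⌈1/7⌉ of the month.
Days 1–7 hold the 1st Wednesday, 8–14 the 2nd, 15–21 the 3rd, 22–28 the 4th, 29–31 the 5th.
1 is in the range for the 1st.

1st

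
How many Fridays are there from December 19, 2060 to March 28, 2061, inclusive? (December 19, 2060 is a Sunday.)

December 19, 2060 is a Sunday; the first Friday on or after it is December 24, 2060 (5 days later).
From December 24, 2060 to March 28, 2061: 7 + 31 + 28 + 28 = 94 days (rest of December, January, February, March).
94 ÷ 7 = 13 full weeks with remainder 3, so 13 more Fridays after the first → 14.

14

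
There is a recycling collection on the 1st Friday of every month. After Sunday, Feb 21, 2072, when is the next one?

Feb 2072 starts on a Monday, so its 1st Friday is Feb 5, 2072 (4 days in).
That is not after Feb 21, 2072, so look at Mar 2072.
Mar 2072 starts on a Tuesday, so its 1st Friday is Mar 4, 2072 (3 days in).

Mar 4, 2072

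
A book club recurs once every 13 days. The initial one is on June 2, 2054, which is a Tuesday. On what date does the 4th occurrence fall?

The 4th occurrence is 3 intervals after the first: 3 × 13 = 39 days after June 2, 2054.
June has 30 days — 28 days to the end of June leaves 11.
11 days into July → July 11, 2054.

July 11, 2054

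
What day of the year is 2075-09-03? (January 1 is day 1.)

Days in months before September: 31 + 28 + 31 + 30 + 31 + 30 + 31 + 31 = 243.
Plus 3 days into September → day 246.

246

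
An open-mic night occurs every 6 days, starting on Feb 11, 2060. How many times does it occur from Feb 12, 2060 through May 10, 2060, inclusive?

14

Occurrences land 6·i days after Feb 11, 2060 for i = 0, 1, 2, …
Feb 12, 2060 is 1 day after the start; 1 ÷ 6 = 0 remainder 1; since the remainder is 1, round up to i = 1. First occurrence in the window: #2 on Feb 17, 2060 (1×6 = 6 days in).
May 10, 2060 is 89 days after the start; 89 ÷ 6 = 14 remainder 5. Last occurrence in the window: #15 on May 5, 2060.
Occurrences #2 through #15: 14 in total.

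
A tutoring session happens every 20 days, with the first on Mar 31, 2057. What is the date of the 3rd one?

May 10, 2057

The 3rd occurrence is 2 intervals after the first: 2 × 20 = 40 days after Mar 31, 2057.
Mar has 31 days — 0 days to the end of Mar leaves 40.
Apr has 30 days (10 left).
10 days into May → May 10, 2057.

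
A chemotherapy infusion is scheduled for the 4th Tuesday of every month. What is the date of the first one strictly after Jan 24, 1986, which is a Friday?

Jan 1986 starts on a Wednesday; its first Tuesday is the 7th, so the 4th Tuesday is the 28th — Jan 28, 1986.
Jan 28, 1986 is after Jan 24, 1986, so that is the next one.

Jan 28, 1986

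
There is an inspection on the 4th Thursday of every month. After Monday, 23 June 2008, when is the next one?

June 2008 starts on a Sunday; its first Thursday is the 5th, so the 4th Thursday is the 26th — 26 June 2008.
26 June 2008 is after 23 June 2008, so that is the next one.

26 June 2008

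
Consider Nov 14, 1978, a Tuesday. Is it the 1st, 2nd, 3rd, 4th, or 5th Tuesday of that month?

2nd

Day 14 falls in week ⌈14/7⌉ of the month.
Days 1–7 hold the 1st Tuesday, 8–14 the 2nd, 15–21 the 3rd, 22–28 the 4th, 29–31 the 5th.
14 is in the range for the 2nd.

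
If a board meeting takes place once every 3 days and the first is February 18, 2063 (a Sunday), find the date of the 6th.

The 6th occurrence is 5 intervals after the first: 5 × 3 = 15 days after February 18, 2063.
February has 28 days — 10 days to the end of February leaves 5.
5 days into March → March 5, 2063.

March 5, 2063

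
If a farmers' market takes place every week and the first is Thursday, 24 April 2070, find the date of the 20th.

4 September 2070

The 20th occurrence is 19 intervals after the first: 19 × 7 = 133 days after 24 April 2070.
April has 30 days — 6 days to the end of April leaves 127.
May has 31 days (96 left).
June has 30 days (66 left).
July has 31 days (35 left).
August has 31 days (4 left).
4 days into September → 4 September 2070.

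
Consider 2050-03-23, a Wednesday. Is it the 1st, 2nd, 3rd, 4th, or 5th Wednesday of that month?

Day 23 falls in week ⌈23/7⌉ of the month.
Days 1–7 hold the 1st Wednesday, 8–14 the 2nd, 15–21 the 3rd, 22–28 the 4th, 29–31 the 5th.
23 is in the range for the 4th.

4th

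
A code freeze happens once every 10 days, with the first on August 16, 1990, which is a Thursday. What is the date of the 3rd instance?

The 3rd occurrence is 2 intervals after the first: 2 × 10 = 20 days after August 16, 1990.
August has 31 days — 15 days to the end of August leaves 5.
5 days into September → September 5, 1990.

September 5, 1990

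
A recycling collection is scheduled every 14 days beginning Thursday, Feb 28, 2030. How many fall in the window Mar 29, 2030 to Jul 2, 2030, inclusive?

6

Occurrences land 14·i days after Feb 28, 2030 for i = 0, 1, 2, …
Mar 29, 2030 is 29 days after the start; 29 ÷ 14 = 2 remainder 1; since the remainder is 1, round up to i = 3. First occurrence in the window: #4 on Apr 11, 2030 (3×14 = 42 days in).
Jul 2, 2030 is 124 days after the start; 124 ÷ 14 = 8 remainder 12. Last occurrence in the window: #9 on Jun 20, 2030.
Occurrences #4 through #9: 6 in total.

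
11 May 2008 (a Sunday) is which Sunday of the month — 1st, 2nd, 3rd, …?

2nd

Day 11 falls in week ⌈11/7⌉ of the month.
Days 1–7 hold the 1st Sunday, 8–14 the 2nd, 15–21 the 3rd, 22–28 the 4th, 29–31 the 5th.
11 is in the range for the 2nd.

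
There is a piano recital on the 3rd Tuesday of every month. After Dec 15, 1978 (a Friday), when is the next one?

Dec 1978 starts on a Friday; its first Tuesday is the 5th, so the 3rd Tuesday is the 19th — Dec 19, 1978.
Dec 19, 1978 is after Dec 15, 1978, so that is the next one.

Dec 19, 1978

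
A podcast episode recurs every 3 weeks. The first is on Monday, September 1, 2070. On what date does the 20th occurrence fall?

The 20th occurrence is 19 intervals after the first: 19 × 21 = 399 days after September 1, 2070.
September has 30 days — 29 days to the end of September leaves 370.
October has 31 days (339 left).
November has 30 days (309 left).
December has 31 days (278 left).
January has 31 days (247 left).
February has 28 days (219 left).
March has 31 days (188 left).
April has 30 days (158 left).
May has 31 days (127 left).
June has 30 days (97 left).
July has 31 days (66 left).
August has 31 days (35 left).
September has 30 days (5 left).
5 days into October → October 5, 2071.

October 5, 2071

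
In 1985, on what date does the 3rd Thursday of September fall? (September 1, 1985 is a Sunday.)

September 19, 1985

September 1985 begins on a Sunday, so the first Thursday is September 5 (4 days later).
The 3rd Thursday is 2 weeks later: 5 + 14 = 19.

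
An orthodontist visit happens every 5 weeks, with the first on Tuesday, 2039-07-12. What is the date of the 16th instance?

The 16th occurrence is 15 intervals after the first: 15 × 35 = 525 days after 2039-07-12.
July has 31 days — 19 days to the end of July leaves 506.
From end of July to end of 2039 is 153 days (353 left).
January has 31 days (322 left).
February has 29 days (293 left).
March has 31 days (262 left).
April has 30 days (232 left).
May has 31 days (201 left).
June has 30 days (171 left).
July has 31 days (140 left).
August has 31 days (109 left).
September has 30 days (79 left).
October has 31 days (48 left).
November has 30 days (18 left).
18 days into December → 2040-12-18.

2040-12-18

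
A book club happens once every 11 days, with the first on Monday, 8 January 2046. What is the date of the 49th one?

20 June 2047

The 49th occurrence is 48 intervals after the first: 48 × 11 = 528 days after 8 January 2046.
January has 31 days — 23 days to the end of January leaves 505.
From end of January to end of 2046 is 334 days (171 left).
January has 31 days (140 left).
February has 28 days (112 left).
March has 31 days (81 left).
April has 30 days (51 left).
May has 31 days (20 left).
20 days into June → 20 June 2047.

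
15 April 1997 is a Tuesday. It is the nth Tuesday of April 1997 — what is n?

Day 15 falls in week ⌈15/7⌉ of the month.
Days 1–7 hold the 1st Tuesday, 8–14 the 2nd, 15–21 the 3rd, 22–28 the 4th, 29–31 the 5th.
15 is in the range for the 3rd.

3rd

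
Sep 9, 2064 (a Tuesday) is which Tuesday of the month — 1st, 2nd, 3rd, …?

Day 9 falls in week ⌈9/7⌉ of the month.
Days 1–7 hold the 1st Tuesday, 8–14 the 2nd, 15–21 the 3rd, 22–28 the 4th, 29–31 the 5th.
9 is in the range for the 2nd.

2nd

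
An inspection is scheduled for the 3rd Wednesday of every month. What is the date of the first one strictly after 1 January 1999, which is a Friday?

20 January 1999

January 1999 starts on a Friday; its first Wednesday is the 6th, so the 3rd Wednesday is the 20th — 20 January 1999.
20 January 1999 is after 1 January 1999, so that is the next one.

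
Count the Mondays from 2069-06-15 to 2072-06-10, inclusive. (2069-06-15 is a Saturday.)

2069-06-15 is a Saturday; the first Monday on or after it is 2069-06-17 (2 days later).
From 2069-06-17 to 2072-06-10: 197 + 365 + 365 + 162 = 1089 days (rest of 2069, 2070, 2071, to 2072-06-10 in 2072).
1089 ÷ 7 = 155 full weeks with remainder 4, so 155 more Mondays after the first → 156.

156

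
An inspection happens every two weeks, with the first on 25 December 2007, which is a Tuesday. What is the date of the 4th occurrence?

The 4th occurrence is 3 intervals after the first: 3 × 14 = 42 days after 25 December 2007.
December has 31 days — 6 days to the end of December leaves 36.
January has 31 days (5 left).
5 days into February → 5 February 2008.

5 February 2008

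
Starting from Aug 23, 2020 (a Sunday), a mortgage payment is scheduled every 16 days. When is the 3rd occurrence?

The 3rd occurrence is 2 intervals after the first: 2 × 16 = 32 days after Aug 23, 2020.
Aug has 31 days — 8 days to the end of Aug leaves 24.
24 days into Sep → Sep 24, 2020.

Sep 24, 2020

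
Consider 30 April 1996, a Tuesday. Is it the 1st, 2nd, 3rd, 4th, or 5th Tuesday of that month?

Day 30 falls in week ⌈30/7⌉ of the month.
Days 1–7 hold the 1st Tuesday, 8–14 the 2nd, 15–21 the 3rd, 22–28 the 4th, 29–31 the 5th.
30 is in the range for the 5th.

5th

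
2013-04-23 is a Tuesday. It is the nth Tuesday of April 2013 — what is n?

4th

Day 23 falls in week ⌈23/7⌉ of the month.
Days 1–7 hold the 1st Tuesday, 8–14 the 2nd, 15–21 the 3rd, 22–28 the 4th, 29–31 the 5th.
23 is in the range for the 4th.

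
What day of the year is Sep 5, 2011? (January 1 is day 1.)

248

Days in months before Sep: 31 + 28 + 31 + 30 + 31 + 30 + 31 + 31 = 243.
Plus 5 days into Sep → day 248.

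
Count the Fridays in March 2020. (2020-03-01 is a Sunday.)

2020-03-01 is a Sunday; the first Friday on or after it is 2020-03-06 (5 days later).
From 2020-03-06 to 2020-03-31 is 31 − 6 = 25 days.
25 ÷ 7 = 3 full weeks with remainder 4, so 3 more Fridays after the first → 4.

4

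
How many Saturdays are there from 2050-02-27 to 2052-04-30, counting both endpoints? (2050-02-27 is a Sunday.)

2050-02-27 is a Sunday; the first Saturday on or after it is 2050-03-05 (6 days later).
From 2050-03-05 to 2052-04-30: 301 + 365 + 121 = 787 days (rest of 2050, 2051, to 2052-04-30 in 2052).
787 ÷ 7 = 112 full weeks with remainder 3, so 112 more Saturdays after the first → 113.

113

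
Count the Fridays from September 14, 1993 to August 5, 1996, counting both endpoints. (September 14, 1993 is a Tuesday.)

151

September 14, 1993 is a Tuesday; the first Friday on or after it is September 17, 1993 (3 days later).
From September 17, 1993 to August 5, 1996: 105 + 365 + 365 + 218 = 1053 days (rest of 1993, 1994, 1995, to August 5, 1996 in 1996).
1053 ÷ 7 = 150 full weeks with remainder 3, so 150 more Fridays after the first → 151.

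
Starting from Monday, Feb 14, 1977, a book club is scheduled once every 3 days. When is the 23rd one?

Apr 21, 1977

The 23rd occurrence is 22 intervals after the first: 22 × 3 = 66 days after Feb 14, 1977.
Feb has 28 days — 14 days to the end of Feb leaves 52.
Mar has 31 days (21 left).
21 days into Apr → Apr 21, 1977.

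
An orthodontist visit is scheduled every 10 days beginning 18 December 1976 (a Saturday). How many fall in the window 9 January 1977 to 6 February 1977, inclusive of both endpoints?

3

Occurrences land 10·i days after 18 December 1976 for i = 0, 1, 2, …
9 January 1977 is 22 days after the start; 22 ÷ 10 = 2 remainder 2; since the remainder is 2, round up to i = 3. First occurrence in the window: #4 on 17 January 1977 (3×10 = 30 days in).
6 February 1977 is 50 days after the start; 50 ÷ 10 = 5 remainder 0. Last occurrence in the window: #6 on 6 February 1977.
Occurrences #4 through #6: 3 in total.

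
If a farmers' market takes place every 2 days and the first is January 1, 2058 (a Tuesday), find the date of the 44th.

The 44th occurrence is 43 intervals after the first: 43 × 2 = 86 days after January 1, 2058.
January has 31 days — 30 days to the end of January leaves 56.
February has 28 days (28 left).
28 days into March → March 28, 2058.

March 28, 2058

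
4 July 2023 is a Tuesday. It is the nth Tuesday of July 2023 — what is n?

1st

Day 4 falls in week ⌈4/7⌉ of the month.
Days 1–7 hold the 1st Tuesday, 8–14 the 2nd, 15–21 the 3rd, 22–28 the 4th, 29–31 the 5th.
4 is in the range for the 1st.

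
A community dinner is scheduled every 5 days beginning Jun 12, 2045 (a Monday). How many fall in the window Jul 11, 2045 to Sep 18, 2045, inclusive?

Occurrences land 5·i days after Jun 12, 2045 for i = 0, 1, 2, …
Jul 11, 2045 is 29 days after the start; 29 ÷ 5 = 5 remainder 4; since the remainder is 4, round up to i = 6. First occurrence in the window: #7 on Jul 12, 2045 (6×5 = 30 days in).
Sep 18, 2045 is 98 days after the start; 98 ÷ 5 = 19 remainder 3. Last occurrence in the window: #20 on Sep 15, 2045.
Occurrences #7 through #20: 14 in total.

14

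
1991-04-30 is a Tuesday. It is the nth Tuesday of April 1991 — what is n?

Day 30 falls in week ⌈30/7⌉ of the month.
Days 1–7 hold the 1st Tuesday, 8–14 the 2nd, 15–21 the 3rd, 22–28 the 4th, 29–31 the 5th.
30 is in the range for the 5th.

5th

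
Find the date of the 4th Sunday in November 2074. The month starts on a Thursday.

November 2074 begins on a Thursday, so the first Sunday is November 4 (3 days later).
The 4th Sunday is 3 weeks later: 4 + 21 = 25.

2074-11-25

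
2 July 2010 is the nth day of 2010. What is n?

183

Days in months before July: 31 + 28 + 31 + 30 + 31 + 30 = 181.
Plus 2 days into July → day 183.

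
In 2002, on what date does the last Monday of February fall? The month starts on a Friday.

February 25, 2002

February 2002 begins on a Friday, so the first Monday is February 4 (3 days later).
February 2002 has 28 days. Adding weeks: 4, 11, 18, 25 — the last one ≤ 28 is the 25th.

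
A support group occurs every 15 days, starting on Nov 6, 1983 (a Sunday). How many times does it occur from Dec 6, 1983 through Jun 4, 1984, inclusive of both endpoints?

Occurrences land 15·i days after Nov 6, 1983 for i = 0, 1, 2, …
Dec 6, 1983 is 30 days after the start; 30 ÷ 15 = 2 remainder 0. First occurrence in the window: #3 on Dec 6, 1983 (2×15 = 30 days in).
Jun 4, 1984 is 211 days after the start; 211 ÷ 15 = 14 remainder 1. Last occurrence in the window: #15 on Jun 3, 1984.
Occurrences #3 through #15: 13 in total.

13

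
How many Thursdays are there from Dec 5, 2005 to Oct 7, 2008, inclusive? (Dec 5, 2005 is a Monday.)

148

Dec 5, 2005 is a Monday; the first Thursday on or after it is Dec 8, 2005 (3 days later).
From Dec 8, 2005 to Oct 7, 2008: 23 + 365 + 365 + 281 = 1034 days (rest of 2005, 2006, 2007, to Oct 7, 2008 in 2008).
1034 ÷ 7 = 147 full weeks with remainder 5, so 147 more Thursdays after the first → 148.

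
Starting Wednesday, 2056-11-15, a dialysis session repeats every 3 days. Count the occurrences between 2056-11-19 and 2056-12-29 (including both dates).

13

Occurrences land 3·i days after 2056-11-15 for i = 0, 1, 2, …
2056-11-19 is 4 days after the start; 4 ÷ 3 = 1 remainder 1; since the remainder is 1, round up to i = 2. First occurrence in the window: #3 on 2056-11-21 (2×3 = 6 days in).
2056-12-29 is 44 days after the start; 44 ÷ 3 = 14 remainder 2. Last occurrence in the window: #15 on 2056-12-27.
Occurrences #3 through #15: 13 in total.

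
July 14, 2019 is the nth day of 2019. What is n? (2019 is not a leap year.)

Days in months before July: 31 + 28 + 31 + 30 + 31 + 30 = 181.
Plus 14 days into July → day 195.

195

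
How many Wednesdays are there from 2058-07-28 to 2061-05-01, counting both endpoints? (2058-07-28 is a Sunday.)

2058-07-28 is a Sunday; the first Wednesday on or after it is 2058-07-31 (3 days later).
From 2058-07-31 to 2061-05-01: 153 + 365 + 366 + 121 = 1005 days (rest of 2058, 2059, 2060, to 2061-05-01 in 2061).
1005 ÷ 7 = 143 full weeks with remainder 4, so 143 more Wednesdays after the first → 144.

144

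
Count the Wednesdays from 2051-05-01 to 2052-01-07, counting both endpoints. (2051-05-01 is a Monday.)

36

2051-05-01 is a Monday; the first Wednesday on or after it is 2051-05-03 (2 days later).
From 2051-05-03 to 2052-01-07: 28 + 30 + 31 + 31 + 30 + 31 + 30 + 31 + 7 = 249 days (rest of May, June, July, August, September, October, November, December, January).
249 ÷ 7 = 35 full weeks with remainder 4, so 35 more Wednesdays after the first → 36.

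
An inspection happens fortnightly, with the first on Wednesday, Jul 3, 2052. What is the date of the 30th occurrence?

The 30th occurrence is 29 intervals after the first: 29 × 14 = 406 days after Jul 3, 2052.
Jul has 31 days — 28 days to the end of Jul leaves 378.
Aug has 31 days (347 left).
Sep has 30 days (317 left).
Oct has 31 days (286 left).
Nov has 30 days (256 left).
Dec has 31 days (225 left).
Jan has 31 days (194 left).
Feb has 28 days (166 left).
Mar has 31 days (135 left).
Apr has 30 days (105 left).
May has 31 days (74 left).
Jun has 30 days (44 left).
Jul has 31 days (13 left).
13 days into Aug → Aug 13, 2053.

Aug 13, 2053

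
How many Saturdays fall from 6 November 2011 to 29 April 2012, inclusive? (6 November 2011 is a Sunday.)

6 November 2011 is a Sunday; the first Saturday on or after it is 12 November 2011 (6 days later).
From 12 November 2011 to 29 April 2012: 18 + 31 + 31 + 29 + 31 + 29 = 169 days (rest of November, December, January, February, March, April).
169 ÷ 7 = 24 full weeks with remainder 1, so 24 more Saturdays after the first → 25.

25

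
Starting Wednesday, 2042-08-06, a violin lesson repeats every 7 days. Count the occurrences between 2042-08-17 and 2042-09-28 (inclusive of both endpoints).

Occurrences land 7·i days after 2042-08-06 for i = 0, 1, 2, …
2042-08-17 is 11 days after the start; 11 ÷ 7 = 1 remainder 4; since the remainder is 4, round up to i = 2. First occurrence in the window: #3 on 2042-08-20 (2×7 = 14 days in).
2042-09-28 is 53 days after the start; 53 ÷ 7 = 7 remainder 4. Last occurrence in the window: #8 on 2042-09-24.
Occurrences #3 through #8: 6 in total.

6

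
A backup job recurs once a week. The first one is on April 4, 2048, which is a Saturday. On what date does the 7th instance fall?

May 16, 2048

The 7th occurrence is 6 intervals after the first: 6 × 7 = 42 days after April 4, 2048.
April has 30 days — 26 days to the end of April leaves 16.
16 days into May → May 16, 2048.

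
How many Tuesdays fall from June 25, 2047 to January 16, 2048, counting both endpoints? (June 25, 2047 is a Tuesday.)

30

June 25, 2047 is a Tuesday; the first Tuesday on or after it is June 25, 2047.
From June 25, 2047 to January 16, 2048: 5 + 31 + 31 + 30 + 31 + 30 + 31 + 16 = 205 days (rest of June, July, August, September, October, November, December, January).
205 ÷ 7 = 29 full weeks with remainder 2, so 29 more Tuesdays after the first → 30.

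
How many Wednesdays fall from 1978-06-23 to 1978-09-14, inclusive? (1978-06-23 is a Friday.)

1978-06-23 is a Friday; the first Wednesday on or after it is 1978-06-28 (5 days later).
From 1978-06-28 to 1978-09-14: 2 + 31 + 31 + 14 = 78 days (rest of June, July, August, September).
78 ÷ 7 = 11 full weeks with remainder 1, so 11 more Wednesdays after the first → 12.

12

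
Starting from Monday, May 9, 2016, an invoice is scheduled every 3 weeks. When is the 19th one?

May 22, 2017

The 19th occurrence is 18 intervals after the first: 18 × 21 = 378 days after May 9, 2016.
May has 31 days — 22 days to the end of May leaves 356.
June has 30 days (326 left).
July has 31 days (295 left).
August has 31 days (264 left).
September has 30 days (234 left).
October has 31 days (203 left).
November has 30 days (173 left).
December has 31 days (142 left).
January has 31 days (111 left).
February has 28 days (83 left).
March has 31 days (52 left).
April has 30 days (22 left).
22 days into May → May 22, 2017.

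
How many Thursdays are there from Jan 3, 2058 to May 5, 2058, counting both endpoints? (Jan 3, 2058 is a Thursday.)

Jan 3, 2058 is a Thursday; the first Thursday on or after it is Jan 3, 2058.
From Jan 3, 2058 to May 5, 2058: 28 + 28 + 31 + 30 + 5 = 122 days (rest of Jan, Feb, Mar, Apr, May).
122 ÷ 7 = 17 full weeks with remainder 3, so 17 more Thursdays after the first → 18.

18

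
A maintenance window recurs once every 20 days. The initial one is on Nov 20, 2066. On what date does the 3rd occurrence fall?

Dec 30, 2066

The 3rd occurrence is 2 intervals after the first: 2 × 20 = 40 days after Nov 20, 2066.
Nov has 30 days — 10 days to the end of Nov leaves 30.
30 days into Dec → Dec 30, 2066.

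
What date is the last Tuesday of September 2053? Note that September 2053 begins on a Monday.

September 2053 begins on a Monday, so the first Tuesday is September 2 (1 day later).
September 2053 has 30 days. Adding weeks: 2, 9, 16, 23, 30 — the last one ≤ 30 is the 30th.

2053-09-30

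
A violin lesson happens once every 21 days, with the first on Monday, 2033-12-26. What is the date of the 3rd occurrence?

2034-02-06

The 3rd occurrence is 2 intervals after the first: 2 × 21 = 42 days after 2033-12-26.
December has 31 days — 5 days to the end of December leaves 37.
January has 31 days (6 left).
6 days into February → 2034-02-06.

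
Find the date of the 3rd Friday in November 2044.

November 18, 2044

November 2044 begins on a Tuesday, so the first Friday is November 4 (3 days later).
The 3rd Friday is 2 weeks later: 4 + 14 = 18.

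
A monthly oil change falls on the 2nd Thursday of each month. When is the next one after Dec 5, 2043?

Dec 2043 starts on a Tuesday; its first Thursday is the 3rd, so the 2nd Thursday is the 10th — Dec 10, 2043.
Dec 10, 2043 is after Dec 5, 2043, so that is the next one.

Dec 10, 2043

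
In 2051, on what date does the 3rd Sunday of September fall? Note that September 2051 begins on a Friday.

17 September 2051

September 2051 begins on a Friday, so the first Sunday is September 3 (2 days later).
The 3rd Sunday is 2 weeks later: 3 + 14 = 17.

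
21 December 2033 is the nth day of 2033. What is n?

Days in months before December: 31 + 28 + 31 + 30 + 31 + 30 + 31 + 31 + 30 + 31 + 30 = 334.
Plus 21 days into December → day 355.

355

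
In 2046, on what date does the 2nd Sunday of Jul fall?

Jul 8, 2046

Jul 2046 begins on a Sunday, so the first Sunday is Jul 1.
The 2nd Sunday is 1 weeks later: 1 + 7 = 8.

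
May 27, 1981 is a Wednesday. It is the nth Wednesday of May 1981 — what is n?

Day 27 falls in week ⌈27/7⌉ of the month.
Days 1–7 hold the 1st Wednesday, 8–14 the 2nd, 15–21 the 3rd, 22–28 the 4th, 29–31 the 5th.
27 is in the range for the 4th.

4th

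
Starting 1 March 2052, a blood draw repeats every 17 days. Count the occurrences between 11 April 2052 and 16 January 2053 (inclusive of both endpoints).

Occurrences land 17·i days after 1 March 2052 for i = 0, 1, 2, …
11 April 2052 is 41 days after the start; 41 ÷ 17 = 2 remainder 7; since the remainder is 7, round up to i = 3. First occurrence in the window: #4 on 21 April 2052 (3×17 = 51 days in).
16 January 2053 is 321 days after the start; 321 ÷ 17 = 18 remainder 15. Last occurrence in the window: #19 on 1 January 2053.
Occurrences #4 through #19: 16 in total.

16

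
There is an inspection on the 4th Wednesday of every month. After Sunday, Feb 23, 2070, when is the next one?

Feb 26, 2070

Feb 2070 starts on a Saturday; its first Wednesday is the 5th, so the 4th Wednesday is the 26th — Feb 26, 2070.
Feb 26, 2070 is after Feb 23, 2070, so that is the next one.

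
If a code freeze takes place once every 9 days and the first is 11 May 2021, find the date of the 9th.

The 9th occurrence is 8 intervals after the first: 8 × 9 = 72 days after 11 May 2021.
May has 31 days — 20 days to the end of May leaves 52.
June has 30 days (22 left).
22 days into July → 22 July 2021.

22 July 2021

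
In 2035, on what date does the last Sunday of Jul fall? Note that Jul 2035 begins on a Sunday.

Jul 2035 begins on a Sunday, so the first Sunday is Jul 1.
Jul 2035 has 31 days. Adding weeks: 1, 8, 15, 22, 29 — the last one ≤ 31 is the 29th.

Jul 29, 2035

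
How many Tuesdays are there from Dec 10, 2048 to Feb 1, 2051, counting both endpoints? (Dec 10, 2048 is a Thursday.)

Dec 10, 2048 is a Thursday; the first Tuesday on or after it is Dec 15, 2048 (5 days later).
From Dec 15, 2048 to Feb 1, 2051: 16 + 365 + 365 + 32 = 778 days (rest of 2048, 2049, 2050, to Feb 1, 2051 in 2051).
778 ÷ 7 = 111 full weeks with remainder 1, so 111 more Tuesdays after the first → 112.

112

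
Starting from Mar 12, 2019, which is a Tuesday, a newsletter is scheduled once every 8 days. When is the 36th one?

The 36th occurrence is 35 intervals after the first: 35 × 8 = 280 days after Mar 12, 2019.
Mar has 31 days — 19 days to the end of Mar leaves 261.
Apr has 30 days (231 left).
May has 31 days (200 left).
Jun has 30 days (170 left).
Jul has 31 days (139 left).
Aug has 31 days (108 left).
Sep has 30 days (78 left).
Oct has 31 days (47 left).
Nov has 30 days (17 left).
17 days into Dec → Dec 17, 2019.

Dec 17, 2019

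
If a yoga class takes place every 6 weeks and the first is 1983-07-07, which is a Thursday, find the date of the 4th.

1983-11-10

The 4th occurrence is 3 intervals after the first: 3 × 42 = 126 days after 1983-07-07.
July has 31 days — 24 days to the end of July leaves 102.
August has 31 days (71 left).
September has 30 days (41 left).
October has 31 days (10 left).
10 days into November → 1983-11-10.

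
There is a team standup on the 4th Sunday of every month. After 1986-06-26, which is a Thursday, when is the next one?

1986-07-27

June 1986 starts on a Sunday; its first Sunday is the 1st, so the 4th Sunday is the 22nd — 1986-06-22.
That is not after 1986-06-26, so look at July 1986.
July 1986 starts on a Tuesday; its first Sunday is the 6th, so the 4th Sunday is the 27th — 1986-07-27.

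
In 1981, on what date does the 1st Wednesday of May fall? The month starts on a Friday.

1981-05-06

May 1981 begins on a Friday, so the first Wednesday is May 6 (5 days later).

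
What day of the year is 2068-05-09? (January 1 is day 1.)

130

Days in months before May: 31 + 29 + 31 + 30 = 121.
Plus 9 days into May → day 130.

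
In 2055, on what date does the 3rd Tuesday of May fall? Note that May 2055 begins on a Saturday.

May 18, 2055

May 2055 begins on a Saturday, so the first Tuesday is May 4 (3 days later).
The 3rd Tuesday is 2 weeks later: 4 + 14 = 18.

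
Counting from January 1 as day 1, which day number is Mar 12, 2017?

Days in months before Mar: 31 + 28 = 59.
Plus 12 days into Mar → day 71.

71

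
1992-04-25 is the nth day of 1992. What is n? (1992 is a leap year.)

Days in months before April: 31 + 29 + 31 = 91.
Plus 25 days into April → day 116.

116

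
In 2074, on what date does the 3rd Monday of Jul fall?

The first Monday of Jul 2074 is Jul 2.
The 3rd Monday is 2 weeks later: 2 + 14 = 16.

Jul 16, 2074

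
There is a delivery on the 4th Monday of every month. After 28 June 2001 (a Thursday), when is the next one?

June 2001 starts on a Friday; its first Monday is the 4th, so the 4th Monday is the 25th — 25 June 2001.
That is not after 28 June 2001, so look at July 2001.
July 2001 starts on a Sunday; its first Monday is the 2nd, so the 4th Monday is the 23rd — 23 July 2001.

23 July 2001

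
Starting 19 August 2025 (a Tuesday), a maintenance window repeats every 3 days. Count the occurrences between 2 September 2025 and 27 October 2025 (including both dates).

Occurrences land 3·i days after 19 August 2025 for i = 0, 1, 2, …
2 September 2025 is 14 days after the start; 14 ÷ 3 = 4 remainder 2; since the remainder is 2, round up to i = 5. First occurrence in the window: #6 on 3 September 2025 (5×3 = 15 days in).
27 October 2025 is 69 days after the start; 69 ÷ 3 = 23 remainder 0. Last occurrence in the window: #24 on 27 October 2025.
Occurrences #6 through #24: 19 in total.

19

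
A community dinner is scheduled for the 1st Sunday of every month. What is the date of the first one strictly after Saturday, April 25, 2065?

April 2065 starts on a Wednesday, so its 1st Sunday is April 5, 2065 (4 days in).
That is not after April 25, 2065, so look at May 2065.
May 2065 starts on a Friday, so its 1st Sunday is May 3, 2065 (2 days in).

May 3, 2065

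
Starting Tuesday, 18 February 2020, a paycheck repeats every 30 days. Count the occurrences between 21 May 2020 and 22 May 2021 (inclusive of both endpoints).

12

Occurrences land 30·i days after 18 February 2020 for i = 0, 1, 2, …
21 May 2020 is 93 days after the start; 93 ÷ 30 = 3 remainder 3; since the remainder is 3, round up to i = 4. First occurrence in the window: #5 on 17 June 2020 (4×30 = 120 days in).
22 May 2021 is 459 days after the start; 459 ÷ 30 = 15 remainder 9. Last occurrence in the window: #16 on 13 May 2021.
Occurrences #5 through #16: 12 in total.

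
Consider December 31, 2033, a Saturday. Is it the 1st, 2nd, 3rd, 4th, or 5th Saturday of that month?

Day 31 falls in week ⌈31/7⌉ of the month.
Days 1–7 hold the 1st Saturday, 8–14 the 2nd, 15–21 the 3rd, 22–28 the 4th, 29–31 the 5th.
31 is in the range for the 5th.

5th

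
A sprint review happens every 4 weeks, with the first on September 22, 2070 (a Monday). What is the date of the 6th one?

February 9, 2071

The 6th occurrence is 5 intervals after the first: 5 × 28 = 140 days after September 22, 2070.
September has 30 days — 8 days to the end of September leaves 132.
October has 31 days (101 left).
November has 30 days (71 left).
December has 31 days (40 left).
January has 31 days (9 left).
9 days into February → February 9, 2071.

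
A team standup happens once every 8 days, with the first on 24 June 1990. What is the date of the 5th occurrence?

The 5th occurrence is 4 intervals after the first: 4 × 8 = 32 days after 24 June 1990.
June has 30 days — 6 days to the end of June leaves 26.
26 days into July → 26 July 1990.

26 July 1990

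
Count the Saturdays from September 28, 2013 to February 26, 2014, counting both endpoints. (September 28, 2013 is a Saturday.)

September 28, 2013 is a Saturday; the first Saturday on or after it is September 28, 2013.
From September 28, 2013 to February 26, 2014: 2 + 31 + 30 + 31 + 31 + 26 = 151 days (rest of September, October, November, December, January, February).
151 ÷ 7 = 21 full weeks with remainder 4, so 21 more Saturdays after the first → 22.

22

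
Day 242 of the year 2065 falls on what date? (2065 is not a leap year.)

2065-08-30

January has 31 days (242 − 31 = 211 remain).
February has 28 days (211 − 28 = 183 remain).
March has 31 days (183 − 31 = 152 remain).
April has 30 days (152 − 30 = 122 remain).
May has 31 days (122 − 31 = 91 remain).
June has 30 days (91 − 30 = 61 remain).
July has 31 days (61 − 31 = 30 remain).
30 into August → August 30.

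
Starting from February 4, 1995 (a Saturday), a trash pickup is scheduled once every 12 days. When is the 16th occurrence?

August 3, 1995

The 16th occurrence is 15 intervals after the first: 15 × 12 = 180 days after February 4, 1995.
February has 28 days — 24 days to the end of February leaves 156.
March has 31 days (125 left).
April has 30 days (95 left).
May has 31 days (64 left).
June has 30 days (34 left).
July has 31 days (3 left).
3 days into August → August 3, 1995.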